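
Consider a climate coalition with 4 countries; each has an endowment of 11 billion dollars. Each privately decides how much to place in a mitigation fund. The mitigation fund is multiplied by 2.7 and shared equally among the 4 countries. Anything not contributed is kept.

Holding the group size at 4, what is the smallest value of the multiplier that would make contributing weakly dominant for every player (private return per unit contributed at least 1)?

4

A contributed unit returns (multiplier)/4 to its contributor.
This reaches 1 exactly when the multiplier is 4.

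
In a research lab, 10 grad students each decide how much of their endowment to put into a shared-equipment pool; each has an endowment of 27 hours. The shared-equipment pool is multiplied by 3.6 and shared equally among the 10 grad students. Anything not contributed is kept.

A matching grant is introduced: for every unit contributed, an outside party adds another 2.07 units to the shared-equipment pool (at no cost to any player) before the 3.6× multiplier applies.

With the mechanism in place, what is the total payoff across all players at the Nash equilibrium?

With the mechanism, a contributed unit returns 3.6 × 3.07 / 10 = 1.1052 per unit of net cost to the contributor — now above 1 — so contributing fully is weakly dominant for every player.
So the Nash equilibrium is full contribution by all 10; the group earns 3.6 × 3.07 × 270 = 2984.04.

2984.04 hours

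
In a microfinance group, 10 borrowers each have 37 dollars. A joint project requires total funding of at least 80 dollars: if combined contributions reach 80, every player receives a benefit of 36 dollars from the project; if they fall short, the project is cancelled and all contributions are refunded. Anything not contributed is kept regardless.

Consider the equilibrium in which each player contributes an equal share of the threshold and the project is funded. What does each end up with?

65 dollars

Equal share of the threshold: 80/10 = 8.
At this profile no one gains by cutting their contribution: any cut drops the total below 80, the project is cancelled, contributions are refunded, and the deviator ends with 37, which is less than 37 − 8 + 36 = 65. Contributing more than 8 just wastes the excess. So contributing exactly 8 is a best response.
Each player's payoff: 37 − 8 + 36 = 65.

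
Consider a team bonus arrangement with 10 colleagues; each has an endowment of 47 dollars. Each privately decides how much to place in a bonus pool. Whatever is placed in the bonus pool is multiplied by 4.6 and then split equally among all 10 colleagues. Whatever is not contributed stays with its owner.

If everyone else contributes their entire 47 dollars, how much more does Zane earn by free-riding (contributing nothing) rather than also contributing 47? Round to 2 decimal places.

Switching from a contribution of 47 to 0 lets Zane keep an extra 47 dollars, but lowers the bonus pool by 47, which costs Zane their own share of that drop: 4.6/10 × 47 = 21.62.
Net gain = 47 − 21.62 = 25.38. The private return per contributed unit (0.4600) is below 1, so free-riding is indeed the best response regardless of what the others do.

25.38 dollars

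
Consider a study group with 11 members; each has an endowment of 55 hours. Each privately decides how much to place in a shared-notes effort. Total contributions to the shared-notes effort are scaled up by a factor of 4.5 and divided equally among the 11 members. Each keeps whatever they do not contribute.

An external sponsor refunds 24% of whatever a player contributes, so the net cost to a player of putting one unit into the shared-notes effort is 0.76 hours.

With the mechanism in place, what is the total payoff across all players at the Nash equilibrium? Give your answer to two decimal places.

605.00 hours

With the mechanism, a contributed unit returns (4.5/11) / 0.76 = 0.5383 per unit of net cost — still below 1 — so contributing 0 remains dominant for every player.
Everyone keeps their endowment and the group total is 11 × 55 = 605.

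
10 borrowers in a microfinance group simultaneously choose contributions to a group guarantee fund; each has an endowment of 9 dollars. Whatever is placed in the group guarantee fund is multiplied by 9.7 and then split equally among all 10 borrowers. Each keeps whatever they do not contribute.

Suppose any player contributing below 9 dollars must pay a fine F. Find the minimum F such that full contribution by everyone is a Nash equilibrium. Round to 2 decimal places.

Given the others contribute fully, the best deviation is to contribute 0 (any partial contribution still incurs the fine and gives up units whose private return 0.9700 is below 1).
Deviating from 9 to 0 saves 9 dollars but forfeits the deviator's share of the drop in the group guarantee fund: 9.7/10 × 9 = 8.73.
So the deviation gain is 9 − 8.73 = 0.27, and the fine must be at least 0.27 dollars to wipe it out.

0.27 dollars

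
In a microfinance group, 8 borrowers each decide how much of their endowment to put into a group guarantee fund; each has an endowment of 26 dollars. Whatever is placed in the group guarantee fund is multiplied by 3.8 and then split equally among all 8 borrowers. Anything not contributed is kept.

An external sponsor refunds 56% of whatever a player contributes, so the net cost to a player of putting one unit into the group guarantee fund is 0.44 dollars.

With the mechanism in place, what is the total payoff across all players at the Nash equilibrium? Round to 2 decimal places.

With the mechanism, a contributed unit returns (3.8/8) / 0.44 = 1.0795 per unit of net cost to the contributor — now above 1 — so contributing fully is weakly dominant for every player.
At the Nash equilibrium everyone contributes 26. Group total payoff = 8 × (26 × 0.56 + 3.8 × 26) = 906.88.

906.88 dollars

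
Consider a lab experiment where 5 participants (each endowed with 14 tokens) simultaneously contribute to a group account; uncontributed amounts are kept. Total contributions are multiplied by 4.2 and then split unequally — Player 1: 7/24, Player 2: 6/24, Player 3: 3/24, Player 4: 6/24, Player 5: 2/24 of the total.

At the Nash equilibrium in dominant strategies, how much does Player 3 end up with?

A player with share s gets back 4.2·s per unit contributed, so full contribution is dominant for anyone with s > 1/4.2 = 0.2381 and zero contribution is dominant for anyone below.
Player 1, Player 2 and Player 4 are above the threshold, contributing 14 each; the remaining 2 contribute 0. Total contributed: 42.
Player 3 keeps 14 and receives 4.2 × 42 × 3/24 = 22.05 from the group account, for a payoff of 36.05.

36.05 tokens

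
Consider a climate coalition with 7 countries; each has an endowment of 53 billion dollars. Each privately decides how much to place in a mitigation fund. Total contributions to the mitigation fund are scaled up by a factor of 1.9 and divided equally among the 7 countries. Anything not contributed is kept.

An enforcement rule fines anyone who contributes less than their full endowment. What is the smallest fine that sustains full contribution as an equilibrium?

38.61 billion dollars

Given the others contribute fully, the best deviation is to contribute 0 (any partial contribution still incurs the fine and gives up units whose private return 0.2714 is below 1).
Deviating from 53 to 0 saves 53 billion dollars but forfeits the deviator's share of the drop in the mitigation fund: 1.9/7 × 53 = 14.39.
So the deviation gain is 53 − 14.39 = 38.61, and the fine must be at least 38.61 billion dollars to wipe it out.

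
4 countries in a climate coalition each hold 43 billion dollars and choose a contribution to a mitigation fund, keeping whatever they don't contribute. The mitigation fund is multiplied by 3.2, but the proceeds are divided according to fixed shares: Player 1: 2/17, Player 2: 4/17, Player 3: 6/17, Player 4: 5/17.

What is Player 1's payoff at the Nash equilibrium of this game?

59.19 billion dollars

A player with share s gets back 3.2·s per unit contributed, so full contribution is dominant for anyone with s > 1/3.2 = 0.3125 and zero contribution is dominant for anyone below.
Player 3 alone (share 6/17) is above the threshold, contributing 43; the remaining 3 contribute 0. Total contributed: 43.
Player 1 keeps 43 and receives 3.2 × 43 × 2/17 = 16.19 from the mitigation fund, for a payoff of 59.19.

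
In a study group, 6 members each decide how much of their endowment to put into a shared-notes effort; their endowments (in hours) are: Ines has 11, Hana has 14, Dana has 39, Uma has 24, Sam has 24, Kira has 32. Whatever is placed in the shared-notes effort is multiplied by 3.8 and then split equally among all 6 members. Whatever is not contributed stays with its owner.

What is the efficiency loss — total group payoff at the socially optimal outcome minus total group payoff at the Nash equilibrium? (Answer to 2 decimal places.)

The private return per contributed unit is 3.8/6 = 0.6333 < 1 for every player regardless of endowment, so the Nash equilibrium is zero contribution and the group total is Σ E_j = 11 + 14 + 39 + 24 + 24 + 32 = 144.
Each contributed unit returns 3.800 to the group, so the social optimum is full contribution by everyone: group total = 3.800 × 144 = 547.20.
Efficiency loss = (3.800 − 1) × 144 = 403.20.

403.20 hours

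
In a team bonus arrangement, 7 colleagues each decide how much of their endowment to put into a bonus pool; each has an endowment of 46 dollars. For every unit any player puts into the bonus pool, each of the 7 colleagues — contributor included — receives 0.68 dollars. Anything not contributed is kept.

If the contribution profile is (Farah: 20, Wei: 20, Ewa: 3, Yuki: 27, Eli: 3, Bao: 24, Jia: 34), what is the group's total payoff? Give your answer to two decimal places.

Total contributed: 20 + 20 + 3 + 27 + 3 + 24 + 34 = 131; total kept: 7 × 46 − 131 = 191.
The bonus pool pays out 0.68 × 7 × 131 = 623.56 in aggregate.
Group total = 191 + 623.56 = 814.56.

814.56 dollars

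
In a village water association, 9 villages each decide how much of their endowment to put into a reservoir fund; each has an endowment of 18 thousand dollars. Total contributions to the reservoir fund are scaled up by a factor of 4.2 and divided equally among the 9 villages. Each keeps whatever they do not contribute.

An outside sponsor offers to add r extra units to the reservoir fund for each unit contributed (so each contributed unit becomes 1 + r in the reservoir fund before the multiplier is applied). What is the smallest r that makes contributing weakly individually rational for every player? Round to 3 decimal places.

1.143

With matching at rate r, one contributed unit becomes (1 + r) in the reservoir fund and returns 4.2 × (1 + r) / 9 to the contributor.
Setting this equal to 1: 1 + r = 9/4.2 = 2.1429.
So the minimum matching rate is r = 2.1429 − 1 = 1.143.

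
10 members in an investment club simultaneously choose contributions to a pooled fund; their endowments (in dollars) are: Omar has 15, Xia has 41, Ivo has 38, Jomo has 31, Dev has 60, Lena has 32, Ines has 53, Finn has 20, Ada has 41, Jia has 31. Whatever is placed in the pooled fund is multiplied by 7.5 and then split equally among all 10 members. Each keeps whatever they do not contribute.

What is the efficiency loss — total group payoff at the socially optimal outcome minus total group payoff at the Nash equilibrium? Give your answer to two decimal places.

2353.00 dollars

The private return per contributed unit is 7.5/10 = 0.7500 < 1 for every player regardless of endowment, so the Nash equilibrium is zero contribution and the group total is Σ E_j = 15 + 41 + 38 + 31 + 60 + 32 + 53 + 20 + 41 + 31 = 362.
Each contributed unit returns 7.500 to the group, so the social optimum is full contribution by everyone: group total = 7.500 × 362 = 2715.00.
Efficiency loss = (7.500 − 1) × 362 = 2353.00.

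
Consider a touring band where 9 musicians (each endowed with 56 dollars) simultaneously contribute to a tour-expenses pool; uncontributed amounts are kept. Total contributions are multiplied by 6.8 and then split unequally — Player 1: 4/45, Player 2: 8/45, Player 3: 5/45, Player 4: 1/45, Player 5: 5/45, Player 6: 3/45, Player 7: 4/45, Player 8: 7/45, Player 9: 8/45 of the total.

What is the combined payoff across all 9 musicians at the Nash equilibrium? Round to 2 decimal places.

Each unit j contributes comes back to j as 6.8 × (j's share), so j prefers to contribute only if that share exceeds 1/6.8 = 0.1471; otherwise keeping the unit dominates.
Player 2, Player 8 and Player 9 clear that bar, contributing 56 each; the remaining 6 contribute 0. Total contributed: 168.
The tour-expenses pool pays out 6.8 × 168 = 1142.40 in total (split across the unequal shares, but the aggregate is all that matters for the group sum).
The 6 free-riders keep 56 each, adding 336. Group total = 336 + 1142.40 = 1478.40.

1478.40 dollars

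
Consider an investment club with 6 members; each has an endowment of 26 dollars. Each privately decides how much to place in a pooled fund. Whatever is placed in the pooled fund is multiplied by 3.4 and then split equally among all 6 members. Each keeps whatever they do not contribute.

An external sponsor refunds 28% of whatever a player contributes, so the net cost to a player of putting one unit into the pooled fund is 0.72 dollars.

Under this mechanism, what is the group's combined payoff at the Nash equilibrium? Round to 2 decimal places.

156.00 dollars

With the mechanism, a contributed unit returns (3.4/6) / 0.72 = 0.7870 per unit of net cost — still below 1 — so contributing 0 remains dominant for every player.
Everyone keeps their endowment and the group total is 6 × 26 = 156.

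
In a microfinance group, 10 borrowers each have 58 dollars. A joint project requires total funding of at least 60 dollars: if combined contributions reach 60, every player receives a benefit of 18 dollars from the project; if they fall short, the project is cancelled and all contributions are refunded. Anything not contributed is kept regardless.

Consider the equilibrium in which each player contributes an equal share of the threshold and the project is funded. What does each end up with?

70 dollars

Equal share of the threshold: 60/10 = 6.
At this profile no one gains by cutting their contribution: any cut drops the total below 60, the project is cancelled, contributions are refunded, and the deviator ends with 58, which is less than 58 − 6 + 18 = 70. Contributing more than 6 just wastes the excess. So contributing exactly 6 is a best response.
Each player's payoff: 58 − 6 + 18 = 70.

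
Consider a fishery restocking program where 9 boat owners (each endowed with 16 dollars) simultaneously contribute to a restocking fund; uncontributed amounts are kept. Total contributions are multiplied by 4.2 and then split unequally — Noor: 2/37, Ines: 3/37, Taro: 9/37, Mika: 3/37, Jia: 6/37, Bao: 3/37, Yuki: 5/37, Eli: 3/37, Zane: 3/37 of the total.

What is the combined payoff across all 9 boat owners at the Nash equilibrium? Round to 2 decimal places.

Each unit j contributes comes back to j as 4.2 × (j's share), so j prefers to contribute only if that share exceeds 1/4.2 = 0.2381; otherwise keeping the unit dominates.
Only Taro (9/37) clears that bar, contributing 16; the remaining 8 contribute 0. Total contributed: 16.
The restocking fund pays out 4.2 × 16 = 67.20 in total (split across the unequal shares, but the aggregate is all that matters for the group sum).
The 8 free-riders keep 16 each, adding 128. Group total = 128 + 67.20 = 195.20.

195.20 dollars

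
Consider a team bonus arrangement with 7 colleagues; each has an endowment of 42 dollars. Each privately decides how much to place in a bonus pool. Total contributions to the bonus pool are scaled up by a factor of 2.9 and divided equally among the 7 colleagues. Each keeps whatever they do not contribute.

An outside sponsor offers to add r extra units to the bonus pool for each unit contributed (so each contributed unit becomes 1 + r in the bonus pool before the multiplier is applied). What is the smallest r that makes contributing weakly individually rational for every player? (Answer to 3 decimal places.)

With matching at rate r, one contributed unit becomes (1 + r) in the bonus pool and returns 2.9 × (1 + r) / 7 to the contributor.
Setting this equal to 1: 1 + r = 7/2.9 = 2.4138.
So the minimum matching rate is r = 2.4138 − 1 = 1.414.

1.414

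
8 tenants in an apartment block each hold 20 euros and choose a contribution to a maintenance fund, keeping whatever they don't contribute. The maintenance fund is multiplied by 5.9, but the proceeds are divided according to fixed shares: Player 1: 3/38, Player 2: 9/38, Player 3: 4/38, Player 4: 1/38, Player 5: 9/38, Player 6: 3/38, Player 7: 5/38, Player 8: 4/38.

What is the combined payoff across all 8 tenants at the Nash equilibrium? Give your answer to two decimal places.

356.00 euros

A player with share s gets back 5.9·s per unit contributed, so full contribution is dominant for anyone with s > 1/5.9 = 0.1695 and zero contribution is dominant for anyone below.
Player 2 and Player 5 clear that bar, contributing 20 each; the remaining 6 contribute 0. Total contributed: 40.
The maintenance fund pays out 5.9 × 40 = 236.00 in total (split across the unequal shares, but the aggregate is all that matters for the group sum).
The 6 free-riders keep 20 each, adding 120. Group total = 120 + 236.00 = 356.00.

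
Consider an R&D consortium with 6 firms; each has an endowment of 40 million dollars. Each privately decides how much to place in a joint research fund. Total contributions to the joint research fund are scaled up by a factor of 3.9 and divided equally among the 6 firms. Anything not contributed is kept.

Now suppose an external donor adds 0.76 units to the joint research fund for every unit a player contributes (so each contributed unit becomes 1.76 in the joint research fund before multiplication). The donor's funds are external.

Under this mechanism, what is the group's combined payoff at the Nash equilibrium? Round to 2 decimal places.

Under the mechanism each unit contributed yields 3.9 × 1.76 / 6 = 1.1440 back to its contributor per unit of net cost, which exceeds 1, making full contribution the dominant choice for everyone.
At the Nash equilibrium everyone contributes 40. Group total payoff = 3.9 × 1.76 × 240 = 1647.36.

1647.36 million dollars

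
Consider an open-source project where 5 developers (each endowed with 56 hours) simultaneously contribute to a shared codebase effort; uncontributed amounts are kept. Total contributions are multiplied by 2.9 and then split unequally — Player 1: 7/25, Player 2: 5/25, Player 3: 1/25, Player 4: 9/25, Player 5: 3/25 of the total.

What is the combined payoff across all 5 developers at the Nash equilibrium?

For player j, contributing a unit is worthwhile iff 2.9 × (j's share) ≥ 1, i.e. iff j's share is at least 0.3448.
The only share above 0.3448 is Player 4's 9/25, contributing 56; the remaining 4 contribute 0. Total contributed: 56.
The shared codebase effort pays out 2.9 × 56 = 162.40 in total (split across the unequal shares, but the aggregate is all that matters for the group sum).
The 4 free-riders keep 56 each, adding 224. Group total = 224 + 162.40 = 386.40.

386.40 hours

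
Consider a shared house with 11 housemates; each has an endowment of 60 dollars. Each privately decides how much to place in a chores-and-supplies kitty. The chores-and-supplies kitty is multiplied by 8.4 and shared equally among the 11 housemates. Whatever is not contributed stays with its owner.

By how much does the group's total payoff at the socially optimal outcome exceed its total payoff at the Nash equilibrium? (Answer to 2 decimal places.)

4884.00 dollars

Each contributed unit returns 8.4/11 = 0.7636 to its contributor — below 1 — so contributing 0 is dominant for every player. At the Nash equilibrium everyone keeps their 60, and the group total is 11 × 60 = 660.
Each contributed unit returns 8.400 to the group as a whole (0.7636 to each of 11 players), which exceeds 1, so the social optimum is full contribution: group total = 8.400 × 660 = 5544.00.
Efficiency loss = 5544.00 − 660 = 4884.00.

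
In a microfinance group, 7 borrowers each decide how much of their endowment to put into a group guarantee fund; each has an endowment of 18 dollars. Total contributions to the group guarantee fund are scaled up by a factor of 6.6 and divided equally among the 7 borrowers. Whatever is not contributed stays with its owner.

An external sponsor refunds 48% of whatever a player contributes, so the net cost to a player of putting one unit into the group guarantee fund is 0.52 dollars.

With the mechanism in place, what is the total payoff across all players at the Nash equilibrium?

892.08 dollars

Under the mechanism each unit contributed yields (6.6/7) / 0.52 = 1.8132 back to its contributor per unit of net cost, which exceeds 1, making full contribution the dominant choice for everyone.
At the Nash equilibrium everyone contributes 18. Group total payoff = 7 × (18 × 0.48 + 6.6 × 18) = 892.08.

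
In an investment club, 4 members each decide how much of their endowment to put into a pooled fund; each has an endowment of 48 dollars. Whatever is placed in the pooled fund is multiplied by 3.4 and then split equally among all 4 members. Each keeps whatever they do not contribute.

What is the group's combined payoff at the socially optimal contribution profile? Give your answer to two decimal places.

652.80 dollars

Each contributed unit returns 3.400 to the group as a whole (0.8500 to each of 4 players), which exceeds 1, so the social optimum is full contribution: group total = 3.400 × 192 = 652.80.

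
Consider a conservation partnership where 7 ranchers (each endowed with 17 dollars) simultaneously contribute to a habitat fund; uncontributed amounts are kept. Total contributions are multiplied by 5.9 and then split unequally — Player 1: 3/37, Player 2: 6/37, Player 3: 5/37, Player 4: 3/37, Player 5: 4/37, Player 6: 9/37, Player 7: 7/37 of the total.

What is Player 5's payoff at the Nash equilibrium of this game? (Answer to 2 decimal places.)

Player j's private return per contributed unit is 5.9 × (j's share). Contributing is weakly dominant for j when that share is at least 1/5.9 = 0.1695, and contributing 0 is dominant otherwise.
Player 6 and Player 7 are above the threshold, contributing 17 each; the remaining 5 contribute 0. Total contributed: 34.
Player 5 keeps 17 and receives 5.9 × 34 × 4/37 = 21.69 from the habitat fund, for a payoff of 38.69.

38.69 dollars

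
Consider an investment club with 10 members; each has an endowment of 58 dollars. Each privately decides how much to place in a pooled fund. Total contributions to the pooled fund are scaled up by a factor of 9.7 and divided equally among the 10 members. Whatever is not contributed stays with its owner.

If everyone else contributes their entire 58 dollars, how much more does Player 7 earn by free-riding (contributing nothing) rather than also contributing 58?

1.74 dollars

Switching from a contribution of 58 to 0 lets Player 7 keep an extra 58 dollars, but lowers the pooled fund by 58, which costs Player 7 their own share of that drop: 9.7/10 × 58 = 56.26.
Net gain = 58 − 56.26 = 1.74. The private return per contributed unit (0.9700) is below 1, so free-riding is indeed the best response regardless of what the others do.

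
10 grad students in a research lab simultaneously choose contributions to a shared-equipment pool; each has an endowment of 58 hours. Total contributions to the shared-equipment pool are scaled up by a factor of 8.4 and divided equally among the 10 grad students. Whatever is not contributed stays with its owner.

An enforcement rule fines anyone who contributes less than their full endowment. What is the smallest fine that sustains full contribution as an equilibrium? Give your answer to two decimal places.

9.28 hours

Given the others contribute fully, the best deviation is to contribute 0 (any partial contribution still incurs the fine and gives up units whose private return 0.8400 is below 1).
Deviating from 58 to 0 saves 58 hours but forfeits the deviator's share of the drop in the shared-equipment pool: 8.4/10 × 58 = 48.72.
So the deviation gain is 58 − 48.72 = 9.28, and the fine must be at least 9.28 hours to wipe it out.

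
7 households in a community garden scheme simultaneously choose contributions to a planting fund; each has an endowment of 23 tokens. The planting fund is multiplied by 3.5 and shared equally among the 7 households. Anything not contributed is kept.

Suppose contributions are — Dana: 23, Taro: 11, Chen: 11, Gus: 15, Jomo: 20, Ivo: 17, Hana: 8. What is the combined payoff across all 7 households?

423.50 tokens

Total contributed: 23 + 11 + 11 + 15 + 20 + 17 + 8 = 105; total kept: 7 × 23 − 105 = 56.
The planting fund pays out 3.5 × 105 = 367.50 in aggregate.
Group total = 56 + 367.50 = 423.50.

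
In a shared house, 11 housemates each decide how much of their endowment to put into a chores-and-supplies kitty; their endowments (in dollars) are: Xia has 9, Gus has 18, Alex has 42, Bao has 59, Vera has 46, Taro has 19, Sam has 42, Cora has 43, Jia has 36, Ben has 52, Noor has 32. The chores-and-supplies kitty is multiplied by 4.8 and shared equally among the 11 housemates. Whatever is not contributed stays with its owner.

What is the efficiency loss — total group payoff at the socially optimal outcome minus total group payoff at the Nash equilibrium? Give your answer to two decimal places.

1512.40 dollars

The private return per contributed unit is 4.8/11 = 0.4364 < 1 for every player regardless of endowment, so the Nash equilibrium is zero contribution and the group total is Σ E_j = 9 + 18 + 42 + 59 + 46 + 19 + 42 + 43 + 36 + 52 + 32 = 398.
Each contributed unit returns 4.800 to the group, so the social optimum is full contribution by everyone: group total = 4.800 × 398 = 1910.40.
Efficiency loss = (4.800 − 1) × 398 = 1512.40.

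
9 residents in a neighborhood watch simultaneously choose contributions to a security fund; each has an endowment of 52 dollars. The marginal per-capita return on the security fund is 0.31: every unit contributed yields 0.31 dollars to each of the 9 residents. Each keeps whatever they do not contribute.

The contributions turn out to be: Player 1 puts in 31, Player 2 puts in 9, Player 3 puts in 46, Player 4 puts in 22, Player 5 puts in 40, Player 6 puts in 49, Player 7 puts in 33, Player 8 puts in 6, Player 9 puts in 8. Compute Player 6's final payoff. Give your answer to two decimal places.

78.64 dollars

Total contributed: 31 + 9 + 46 + 22 + 40 + 49 + 33 + 6 + 8 = 244.
Each receives 0.31 × 244 = 75.64 from the security fund.
Player 6 keeps 52 − 49 = 3, so Player 6's payoff is 3 + 75.64 = 78.64.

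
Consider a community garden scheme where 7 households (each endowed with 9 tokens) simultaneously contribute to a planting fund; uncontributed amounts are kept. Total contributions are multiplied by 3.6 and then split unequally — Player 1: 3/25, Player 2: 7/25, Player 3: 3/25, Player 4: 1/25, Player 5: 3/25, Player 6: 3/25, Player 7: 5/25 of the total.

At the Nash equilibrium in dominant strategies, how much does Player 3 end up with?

12.89 tokens

Each unit j contributes comes back to j as 3.6 × (j's share), so j prefers to contribute only if that share exceeds 1/3.6 = 0.2778; otherwise keeping the unit dominates.
The only share above 0.2778 is Player 2's 7/25, contributing 9; the remaining 6 contribute 0. Total contributed: 9.
Player 3 keeps 9 and receives 3.6 × 9 × 3/25 = 3.89 from the planting fund, for a payoff of 12.89.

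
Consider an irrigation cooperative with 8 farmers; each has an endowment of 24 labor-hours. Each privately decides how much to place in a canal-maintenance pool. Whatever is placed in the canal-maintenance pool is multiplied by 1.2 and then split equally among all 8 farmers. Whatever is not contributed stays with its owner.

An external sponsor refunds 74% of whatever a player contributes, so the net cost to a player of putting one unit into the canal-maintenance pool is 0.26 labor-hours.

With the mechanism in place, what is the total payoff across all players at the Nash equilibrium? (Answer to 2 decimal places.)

Even with the mechanism, each unit contributed returns only (1.2/8) / 0.26 = 0.5769 per unit of net cost, so contributing nothing is still dominant.
Everyone keeps their endowment and the group total is 8 × 24 = 192.

192.00 labor-hours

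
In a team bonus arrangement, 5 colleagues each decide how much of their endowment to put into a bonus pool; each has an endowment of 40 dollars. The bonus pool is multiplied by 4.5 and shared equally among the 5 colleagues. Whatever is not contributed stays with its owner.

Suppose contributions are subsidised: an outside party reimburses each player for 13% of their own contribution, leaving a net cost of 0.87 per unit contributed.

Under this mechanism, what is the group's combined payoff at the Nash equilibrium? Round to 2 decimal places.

926.00 dollars

The effective private return per unit is now (4.5/5) / 0.87 = 1.0345 > 1, so every player's dominant strategy flips to full contribution.
At the Nash equilibrium everyone contributes 40. Group total payoff = 5 × (40 × 0.13 + 4.5 × 40) = 926.00.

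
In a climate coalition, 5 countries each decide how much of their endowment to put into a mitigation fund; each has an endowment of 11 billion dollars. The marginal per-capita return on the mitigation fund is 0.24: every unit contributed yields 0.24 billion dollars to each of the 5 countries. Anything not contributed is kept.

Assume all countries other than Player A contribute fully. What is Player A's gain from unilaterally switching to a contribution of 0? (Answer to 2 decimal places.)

Switching from a contribution of 11 to 0 lets Player A keep an extra 11 billion dollars, but lowers the mitigation fund by 11, which costs Player A their own share of that drop: 0.24 × 11 = 2.64.
Net gain = 11 − 2.64 = 8.36. The private return per contributed unit (0.24) is below 1, so free-riding is indeed the best response regardless of what the others do.

8.36 billion dollars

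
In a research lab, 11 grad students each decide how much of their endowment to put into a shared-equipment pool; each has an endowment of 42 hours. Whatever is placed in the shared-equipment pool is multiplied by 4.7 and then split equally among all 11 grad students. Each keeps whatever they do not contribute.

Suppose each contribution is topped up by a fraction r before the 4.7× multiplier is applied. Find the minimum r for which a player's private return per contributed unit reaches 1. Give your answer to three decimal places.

1.340

With matching at rate r, one contributed unit becomes (1 + r) in the shared-equipment pool and returns 4.7 × (1 + r) / 11 to the contributor.
Setting this equal to 1: 1 + r = 11/4.7 = 2.3404.
So the minimum matching rate is r = 2.3404 − 1 = 1.340.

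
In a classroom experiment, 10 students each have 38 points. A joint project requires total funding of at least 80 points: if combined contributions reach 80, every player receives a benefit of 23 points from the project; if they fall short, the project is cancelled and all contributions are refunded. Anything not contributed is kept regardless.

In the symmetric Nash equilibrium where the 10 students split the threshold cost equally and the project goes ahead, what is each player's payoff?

53 points

Equal share of the threshold: 80/10 = 8.
At this profile no one gains by cutting their contribution: any cut drops the total below 80, the project is cancelled, contributions are refunded, and the deviator ends with 38, which is less than 38 − 8 + 23 = 53. Contributing more than 8 just wastes the excess. So contributing exactly 8 is a best response.
Each player's payoff: 38 − 8 + 23 = 53.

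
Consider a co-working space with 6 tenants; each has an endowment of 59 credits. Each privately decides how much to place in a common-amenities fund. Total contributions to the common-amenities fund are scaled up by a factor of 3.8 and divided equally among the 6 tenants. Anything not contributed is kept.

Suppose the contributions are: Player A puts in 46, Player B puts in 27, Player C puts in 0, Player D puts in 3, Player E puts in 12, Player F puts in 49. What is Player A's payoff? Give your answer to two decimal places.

99.77 credits

Total contributed: 46 + 27 + 0 + 3 + 12 + 49 = 137.
Each receives 3.8 × 137 / 6 = 86.77 from the common-amenities fund.
Player A keeps 59 − 46 = 13, so Player A's payoff is 13 + 86.77 = 99.77.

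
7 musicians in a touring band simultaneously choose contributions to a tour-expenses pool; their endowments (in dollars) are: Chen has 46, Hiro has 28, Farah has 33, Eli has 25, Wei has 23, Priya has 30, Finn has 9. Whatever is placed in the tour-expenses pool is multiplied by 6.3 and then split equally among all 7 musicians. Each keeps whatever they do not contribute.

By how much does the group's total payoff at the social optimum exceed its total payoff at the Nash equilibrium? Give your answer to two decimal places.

The private return per contributed unit is 6.3/7 = 0.9000 < 1 for every player regardless of endowment, so the Nash equilibrium is zero contribution and the group total is Σ E_j = 46 + 28 + 33 + 25 + 23 + 30 + 9 = 194.
Each contributed unit returns 6.300 to the group, so the social optimum is full contribution by everyone: group total = 6.300 × 194 = 1222.20.
Efficiency loss = (6.300 − 1) × 194 = 1028.20.

1028.20 dollars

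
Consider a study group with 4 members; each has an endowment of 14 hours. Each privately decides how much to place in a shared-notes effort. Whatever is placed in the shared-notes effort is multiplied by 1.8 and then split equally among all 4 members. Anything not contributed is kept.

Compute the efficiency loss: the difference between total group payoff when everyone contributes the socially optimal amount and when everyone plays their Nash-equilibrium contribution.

Each contributed unit returns 1.8/4 = 0.4500 to its contributor — below 1 — so contributing 0 is dominant for every player. At the Nash equilibrium everyone keeps their 14, and the group total is 4 × 14 = 56.
Each contributed unit returns 1.800 to the group as a whole (0.4500 to each of 4 players), which exceeds 1, so the social optimum is full contribution: group total = 1.800 × 56 = 100.80.
Efficiency loss = 100.80 − 56 = 44.80.

44.80 hours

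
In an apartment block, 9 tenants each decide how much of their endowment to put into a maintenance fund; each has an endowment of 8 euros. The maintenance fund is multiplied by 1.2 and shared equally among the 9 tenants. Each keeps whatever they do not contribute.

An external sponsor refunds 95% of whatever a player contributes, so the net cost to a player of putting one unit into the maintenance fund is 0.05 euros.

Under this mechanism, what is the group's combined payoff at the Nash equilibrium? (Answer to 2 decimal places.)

With the mechanism, a contributed unit returns (1.2/9) / 0.05 = 2.6667 per unit of net cost to the contributor — now above 1 — so contributing fully is weakly dominant for every player.
So the Nash equilibrium is full contribution by all 9; the group earns 9 × (8 × 0.95 + 1.2 × 8) = 154.80.

154.80 euros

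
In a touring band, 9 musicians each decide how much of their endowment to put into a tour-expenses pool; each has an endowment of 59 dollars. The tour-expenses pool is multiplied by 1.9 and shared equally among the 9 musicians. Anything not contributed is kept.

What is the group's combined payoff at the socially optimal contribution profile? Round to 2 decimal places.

1008.90 dollars

Each contributed unit returns 1.900 to the group as a whole (0.2111 to each of 9 players), which exceeds 1, so the social optimum is full contribution: group total = 1.900 × 531 = 1008.90.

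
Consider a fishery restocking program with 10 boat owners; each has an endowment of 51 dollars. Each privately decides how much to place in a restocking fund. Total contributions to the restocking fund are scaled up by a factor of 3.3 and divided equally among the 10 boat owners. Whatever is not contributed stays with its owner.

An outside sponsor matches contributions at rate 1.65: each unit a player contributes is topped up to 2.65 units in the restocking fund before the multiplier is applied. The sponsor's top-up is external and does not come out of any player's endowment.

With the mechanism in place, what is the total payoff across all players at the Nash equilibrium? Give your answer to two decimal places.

510.00 dollars

With the mechanism, a contributed unit returns 3.3 × 2.65 / 10 = 0.8745 per unit of net cost — still below 1 — so contributing 0 remains dominant for every player.
At the Nash equilibrium no one contributes; group total payoff = 10 × 51 = 510.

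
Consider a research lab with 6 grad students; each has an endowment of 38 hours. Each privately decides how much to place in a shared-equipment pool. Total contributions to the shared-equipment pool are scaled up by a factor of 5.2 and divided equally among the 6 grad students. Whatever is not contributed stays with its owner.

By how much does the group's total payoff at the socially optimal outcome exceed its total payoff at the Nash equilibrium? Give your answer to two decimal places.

Each contributed unit returns 5.2/6 = 0.8667 to its contributor — below 1 — so contributing 0 is dominant for every player. At the Nash equilibrium everyone keeps their 38, and the group total is 6 × 38 = 228.
Each contributed unit returns 5.200 to the group as a whole (0.8667 to each of 6 players), which exceeds 1, so the social optimum is full contribution: group total = 5.200 × 228 = 1185.60.
Efficiency loss = 1185.60 − 228 = 957.60.

957.60 hours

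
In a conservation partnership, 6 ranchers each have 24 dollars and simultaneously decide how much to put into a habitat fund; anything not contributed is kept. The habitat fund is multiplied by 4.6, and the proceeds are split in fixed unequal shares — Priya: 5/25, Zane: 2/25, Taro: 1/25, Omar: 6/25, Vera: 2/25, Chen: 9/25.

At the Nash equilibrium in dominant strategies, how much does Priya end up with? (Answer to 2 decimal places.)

Player j's private return per contributed unit is 4.6 × (j's share). Contributing is weakly dominant for j when that share is at least 1/4.6 = 0.2174, and contributing 0 is dominant otherwise.
Omar and Chen are above the threshold, contributing 24 each; the remaining 4 contribute 0. Total contributed: 48.
Priya keeps 24 and receives 4.6 × 48 × 5/25 = 44.16 from the habitat fund, for a payoff of 68.16.

68.16 dollars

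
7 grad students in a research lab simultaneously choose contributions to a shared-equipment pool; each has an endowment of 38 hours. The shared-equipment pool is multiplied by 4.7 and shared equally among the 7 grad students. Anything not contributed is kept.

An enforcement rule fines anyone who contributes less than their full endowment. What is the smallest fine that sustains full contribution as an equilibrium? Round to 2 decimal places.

12.49 hours

Given the others contribute fully, the best deviation is to contribute 0 (any partial contribution still incurs the fine and gives up units whose private return 0.6714 is below 1).
Deviating from 38 to 0 saves 38 hours but forfeits the deviator's share of the drop in the shared-equipment pool: 4.7/7 × 38 = 25.51.
So the deviation gain is 38 − 25.51 = 12.49, and the fine must be at least 12.49 hours to wipe it out.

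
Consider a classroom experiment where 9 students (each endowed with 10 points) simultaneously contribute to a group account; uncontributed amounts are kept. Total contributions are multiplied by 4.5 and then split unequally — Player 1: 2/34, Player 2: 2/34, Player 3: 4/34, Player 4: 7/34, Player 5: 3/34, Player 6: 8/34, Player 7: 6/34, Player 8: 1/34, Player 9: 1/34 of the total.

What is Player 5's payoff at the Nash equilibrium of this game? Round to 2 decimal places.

Each unit j contributes comes back to j as 4.5 × (j's share), so j prefers to contribute only if that share exceeds 1/4.5 = 0.2222; otherwise keeping the unit dominates.
Only Player 6 (8/34) clears that bar, contributing 10; the remaining 8 contribute 0. Total contributed: 10.
Player 5 keeps 10 and receives 4.5 × 10 × 3/34 = 3.97 from the group account, for a payoff of 13.97.

13.97 points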